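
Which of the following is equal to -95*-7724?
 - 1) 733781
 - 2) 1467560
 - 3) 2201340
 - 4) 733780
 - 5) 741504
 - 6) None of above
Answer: 4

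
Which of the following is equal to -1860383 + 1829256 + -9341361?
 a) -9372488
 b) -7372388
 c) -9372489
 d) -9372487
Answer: a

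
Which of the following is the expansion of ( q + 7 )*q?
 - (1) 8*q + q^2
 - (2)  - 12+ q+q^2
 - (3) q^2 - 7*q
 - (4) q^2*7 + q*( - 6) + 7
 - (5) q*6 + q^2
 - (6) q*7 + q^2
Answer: 6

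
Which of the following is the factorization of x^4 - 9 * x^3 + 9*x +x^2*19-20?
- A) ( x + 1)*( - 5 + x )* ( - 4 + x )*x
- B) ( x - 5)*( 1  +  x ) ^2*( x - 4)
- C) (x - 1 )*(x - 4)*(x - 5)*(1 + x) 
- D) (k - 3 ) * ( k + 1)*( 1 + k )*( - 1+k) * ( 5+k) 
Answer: C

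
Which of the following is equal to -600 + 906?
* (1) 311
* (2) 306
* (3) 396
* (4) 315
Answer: 2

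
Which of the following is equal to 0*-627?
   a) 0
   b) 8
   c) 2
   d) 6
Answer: a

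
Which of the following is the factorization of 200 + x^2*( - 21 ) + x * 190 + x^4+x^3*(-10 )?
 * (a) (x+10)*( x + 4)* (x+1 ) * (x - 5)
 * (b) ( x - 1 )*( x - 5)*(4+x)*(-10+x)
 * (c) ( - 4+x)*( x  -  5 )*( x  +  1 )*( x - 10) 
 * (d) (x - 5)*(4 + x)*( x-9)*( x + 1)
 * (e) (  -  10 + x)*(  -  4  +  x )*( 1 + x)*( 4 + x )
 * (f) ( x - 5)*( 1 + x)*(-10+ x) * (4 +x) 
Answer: f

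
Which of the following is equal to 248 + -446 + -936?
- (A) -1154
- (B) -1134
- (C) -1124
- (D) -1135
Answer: B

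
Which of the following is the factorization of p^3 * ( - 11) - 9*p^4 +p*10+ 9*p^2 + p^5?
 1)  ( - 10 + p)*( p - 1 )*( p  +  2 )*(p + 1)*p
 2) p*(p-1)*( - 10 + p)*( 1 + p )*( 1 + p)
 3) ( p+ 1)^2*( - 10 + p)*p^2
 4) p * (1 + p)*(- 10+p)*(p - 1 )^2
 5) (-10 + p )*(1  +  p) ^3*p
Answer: 2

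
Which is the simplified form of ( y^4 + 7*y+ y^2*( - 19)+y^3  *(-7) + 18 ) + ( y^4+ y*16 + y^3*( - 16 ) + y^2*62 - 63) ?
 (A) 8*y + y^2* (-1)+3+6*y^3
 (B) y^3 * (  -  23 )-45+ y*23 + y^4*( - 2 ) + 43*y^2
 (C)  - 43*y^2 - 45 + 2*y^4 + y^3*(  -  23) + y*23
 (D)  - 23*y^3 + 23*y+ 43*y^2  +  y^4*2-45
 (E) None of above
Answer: D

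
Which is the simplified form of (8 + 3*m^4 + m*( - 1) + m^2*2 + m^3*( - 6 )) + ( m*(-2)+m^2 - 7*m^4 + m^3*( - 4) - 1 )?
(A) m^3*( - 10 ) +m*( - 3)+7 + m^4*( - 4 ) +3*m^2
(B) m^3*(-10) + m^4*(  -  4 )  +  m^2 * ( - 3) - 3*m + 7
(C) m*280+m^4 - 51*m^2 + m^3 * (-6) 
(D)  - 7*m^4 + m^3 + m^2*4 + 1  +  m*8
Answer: A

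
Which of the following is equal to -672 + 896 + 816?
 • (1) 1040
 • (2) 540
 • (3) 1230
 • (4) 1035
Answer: 1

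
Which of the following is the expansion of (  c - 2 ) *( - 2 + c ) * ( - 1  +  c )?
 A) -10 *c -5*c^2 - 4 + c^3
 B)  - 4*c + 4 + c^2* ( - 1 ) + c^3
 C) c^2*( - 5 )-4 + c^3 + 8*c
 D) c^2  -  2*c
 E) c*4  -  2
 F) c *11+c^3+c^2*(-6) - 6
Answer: C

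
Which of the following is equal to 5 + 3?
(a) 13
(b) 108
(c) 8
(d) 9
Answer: c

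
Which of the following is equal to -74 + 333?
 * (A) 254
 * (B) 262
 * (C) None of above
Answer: C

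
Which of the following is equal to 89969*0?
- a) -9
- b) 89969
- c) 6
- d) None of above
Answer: d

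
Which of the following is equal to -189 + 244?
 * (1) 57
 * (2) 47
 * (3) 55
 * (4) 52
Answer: 3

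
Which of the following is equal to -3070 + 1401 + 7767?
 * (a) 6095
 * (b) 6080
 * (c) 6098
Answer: c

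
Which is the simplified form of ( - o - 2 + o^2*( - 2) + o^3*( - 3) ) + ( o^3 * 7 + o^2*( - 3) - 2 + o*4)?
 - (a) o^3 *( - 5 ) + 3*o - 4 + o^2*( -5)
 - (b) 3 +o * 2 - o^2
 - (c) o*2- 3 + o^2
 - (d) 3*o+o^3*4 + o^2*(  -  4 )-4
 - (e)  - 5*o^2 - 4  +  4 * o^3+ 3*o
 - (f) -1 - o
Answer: e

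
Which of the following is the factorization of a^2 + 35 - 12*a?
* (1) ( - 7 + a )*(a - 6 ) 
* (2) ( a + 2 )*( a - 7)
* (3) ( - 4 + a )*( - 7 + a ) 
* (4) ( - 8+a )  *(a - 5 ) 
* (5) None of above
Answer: 5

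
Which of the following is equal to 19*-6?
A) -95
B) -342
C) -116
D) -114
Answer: D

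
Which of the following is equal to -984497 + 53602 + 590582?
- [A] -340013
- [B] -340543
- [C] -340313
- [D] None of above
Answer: C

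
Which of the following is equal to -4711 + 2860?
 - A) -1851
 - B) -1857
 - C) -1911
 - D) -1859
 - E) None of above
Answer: A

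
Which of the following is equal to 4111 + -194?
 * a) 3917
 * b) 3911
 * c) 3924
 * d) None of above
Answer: a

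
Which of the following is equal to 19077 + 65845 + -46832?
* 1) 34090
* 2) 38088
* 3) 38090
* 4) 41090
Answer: 3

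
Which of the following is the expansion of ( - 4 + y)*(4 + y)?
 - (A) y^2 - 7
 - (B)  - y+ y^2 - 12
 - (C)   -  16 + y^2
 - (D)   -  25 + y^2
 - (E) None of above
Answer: C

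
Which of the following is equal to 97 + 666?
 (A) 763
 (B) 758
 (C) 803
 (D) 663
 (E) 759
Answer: A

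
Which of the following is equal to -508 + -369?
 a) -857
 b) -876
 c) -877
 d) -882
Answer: c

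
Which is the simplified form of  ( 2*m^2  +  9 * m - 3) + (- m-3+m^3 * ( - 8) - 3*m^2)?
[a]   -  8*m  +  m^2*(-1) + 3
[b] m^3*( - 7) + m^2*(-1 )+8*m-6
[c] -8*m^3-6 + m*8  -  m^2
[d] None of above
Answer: c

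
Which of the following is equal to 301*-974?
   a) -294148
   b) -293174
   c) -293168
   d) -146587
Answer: b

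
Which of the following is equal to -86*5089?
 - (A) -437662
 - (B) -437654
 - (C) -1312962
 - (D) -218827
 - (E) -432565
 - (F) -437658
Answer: B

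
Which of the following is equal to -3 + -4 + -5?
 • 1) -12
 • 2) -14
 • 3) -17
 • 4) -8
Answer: 1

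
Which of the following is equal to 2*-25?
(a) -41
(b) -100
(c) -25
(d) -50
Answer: d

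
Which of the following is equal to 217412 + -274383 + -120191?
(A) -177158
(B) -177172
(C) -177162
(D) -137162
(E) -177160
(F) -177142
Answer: C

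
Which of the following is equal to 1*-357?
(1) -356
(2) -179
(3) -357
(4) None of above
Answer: 3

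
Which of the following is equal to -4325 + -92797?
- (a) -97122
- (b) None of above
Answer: a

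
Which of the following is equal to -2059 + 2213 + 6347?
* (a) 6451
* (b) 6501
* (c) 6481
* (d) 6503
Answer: b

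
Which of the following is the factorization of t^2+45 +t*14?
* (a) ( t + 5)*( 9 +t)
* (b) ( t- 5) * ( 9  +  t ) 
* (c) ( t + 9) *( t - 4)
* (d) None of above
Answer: a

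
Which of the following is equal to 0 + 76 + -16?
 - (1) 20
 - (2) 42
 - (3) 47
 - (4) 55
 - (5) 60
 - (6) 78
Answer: 5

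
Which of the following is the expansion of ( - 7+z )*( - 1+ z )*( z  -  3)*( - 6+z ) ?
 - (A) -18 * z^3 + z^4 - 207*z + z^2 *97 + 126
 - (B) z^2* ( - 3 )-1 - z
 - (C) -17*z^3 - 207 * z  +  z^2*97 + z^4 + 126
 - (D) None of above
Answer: C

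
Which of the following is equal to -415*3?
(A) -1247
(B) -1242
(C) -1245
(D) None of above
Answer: C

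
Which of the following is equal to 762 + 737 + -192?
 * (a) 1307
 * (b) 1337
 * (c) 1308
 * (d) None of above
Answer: a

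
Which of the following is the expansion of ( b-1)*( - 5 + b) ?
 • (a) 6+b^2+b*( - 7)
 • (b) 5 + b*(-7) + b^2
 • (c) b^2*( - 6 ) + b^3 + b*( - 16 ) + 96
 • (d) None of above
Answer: d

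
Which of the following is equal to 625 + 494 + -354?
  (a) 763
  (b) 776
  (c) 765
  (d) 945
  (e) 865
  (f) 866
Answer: c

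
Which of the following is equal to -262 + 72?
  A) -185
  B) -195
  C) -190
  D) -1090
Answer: C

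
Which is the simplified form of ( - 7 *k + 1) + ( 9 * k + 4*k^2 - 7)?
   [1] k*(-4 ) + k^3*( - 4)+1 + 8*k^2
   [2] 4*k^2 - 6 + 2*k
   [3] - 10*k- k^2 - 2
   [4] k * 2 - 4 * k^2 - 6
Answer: 2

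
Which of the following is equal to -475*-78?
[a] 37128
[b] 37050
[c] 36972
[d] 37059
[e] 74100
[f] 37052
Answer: b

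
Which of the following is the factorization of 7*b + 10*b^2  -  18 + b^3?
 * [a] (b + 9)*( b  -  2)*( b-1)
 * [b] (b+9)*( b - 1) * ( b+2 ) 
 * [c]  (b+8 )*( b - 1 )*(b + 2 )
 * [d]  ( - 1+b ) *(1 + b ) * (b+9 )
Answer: b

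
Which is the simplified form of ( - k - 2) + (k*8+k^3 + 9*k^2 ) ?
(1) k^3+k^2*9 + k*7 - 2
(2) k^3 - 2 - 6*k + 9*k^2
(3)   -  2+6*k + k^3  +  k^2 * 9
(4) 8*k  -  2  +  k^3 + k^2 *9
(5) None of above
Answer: 1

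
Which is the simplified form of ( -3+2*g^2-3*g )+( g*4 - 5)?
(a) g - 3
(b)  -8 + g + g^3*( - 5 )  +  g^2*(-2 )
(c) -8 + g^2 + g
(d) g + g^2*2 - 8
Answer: d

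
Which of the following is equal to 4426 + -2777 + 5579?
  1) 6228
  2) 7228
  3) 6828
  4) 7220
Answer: 2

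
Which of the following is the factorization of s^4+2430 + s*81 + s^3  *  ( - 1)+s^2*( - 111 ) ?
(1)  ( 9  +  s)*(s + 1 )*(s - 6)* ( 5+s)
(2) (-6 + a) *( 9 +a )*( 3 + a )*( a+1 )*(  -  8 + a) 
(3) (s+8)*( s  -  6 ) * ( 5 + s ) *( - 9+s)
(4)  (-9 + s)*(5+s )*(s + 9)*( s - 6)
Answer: 4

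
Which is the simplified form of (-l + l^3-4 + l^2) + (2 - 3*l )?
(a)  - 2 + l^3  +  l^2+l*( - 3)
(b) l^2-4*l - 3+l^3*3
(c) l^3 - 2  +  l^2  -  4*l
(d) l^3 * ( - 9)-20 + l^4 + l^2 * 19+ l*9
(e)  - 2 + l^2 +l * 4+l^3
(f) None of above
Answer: c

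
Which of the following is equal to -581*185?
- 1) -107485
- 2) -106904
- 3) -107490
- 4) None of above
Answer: 1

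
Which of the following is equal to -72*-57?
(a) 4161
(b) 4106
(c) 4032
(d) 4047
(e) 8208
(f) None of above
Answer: f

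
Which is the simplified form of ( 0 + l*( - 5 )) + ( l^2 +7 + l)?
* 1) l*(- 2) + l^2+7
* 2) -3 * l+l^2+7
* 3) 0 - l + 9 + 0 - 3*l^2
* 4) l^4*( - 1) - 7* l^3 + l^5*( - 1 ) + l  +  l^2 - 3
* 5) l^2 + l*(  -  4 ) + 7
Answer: 5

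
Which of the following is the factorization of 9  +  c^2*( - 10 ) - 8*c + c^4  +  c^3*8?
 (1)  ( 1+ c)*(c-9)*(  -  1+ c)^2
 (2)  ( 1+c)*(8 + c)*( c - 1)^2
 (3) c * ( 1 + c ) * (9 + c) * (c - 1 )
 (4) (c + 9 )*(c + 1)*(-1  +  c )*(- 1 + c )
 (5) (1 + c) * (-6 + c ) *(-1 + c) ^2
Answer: 4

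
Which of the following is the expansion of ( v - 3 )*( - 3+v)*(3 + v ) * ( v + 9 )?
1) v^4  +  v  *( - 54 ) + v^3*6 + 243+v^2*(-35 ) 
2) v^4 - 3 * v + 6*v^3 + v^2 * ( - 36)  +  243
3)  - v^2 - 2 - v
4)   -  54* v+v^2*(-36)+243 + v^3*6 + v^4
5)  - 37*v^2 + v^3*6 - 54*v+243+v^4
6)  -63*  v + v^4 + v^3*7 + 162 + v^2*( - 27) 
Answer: 4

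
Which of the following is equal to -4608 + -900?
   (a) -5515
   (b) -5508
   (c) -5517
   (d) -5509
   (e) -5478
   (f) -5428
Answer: b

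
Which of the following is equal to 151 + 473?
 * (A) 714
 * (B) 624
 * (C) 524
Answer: B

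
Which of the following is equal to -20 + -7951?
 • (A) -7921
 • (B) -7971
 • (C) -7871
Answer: B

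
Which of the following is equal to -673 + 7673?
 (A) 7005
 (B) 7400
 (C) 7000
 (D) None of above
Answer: C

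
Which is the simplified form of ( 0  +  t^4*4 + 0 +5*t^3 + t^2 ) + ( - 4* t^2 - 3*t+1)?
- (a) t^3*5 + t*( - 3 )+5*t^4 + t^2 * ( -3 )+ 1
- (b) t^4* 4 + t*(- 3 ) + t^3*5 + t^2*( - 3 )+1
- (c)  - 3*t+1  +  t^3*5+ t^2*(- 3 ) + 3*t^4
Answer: b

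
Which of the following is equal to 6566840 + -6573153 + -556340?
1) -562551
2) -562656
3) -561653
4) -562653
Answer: 4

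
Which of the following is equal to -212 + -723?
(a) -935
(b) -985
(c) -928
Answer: a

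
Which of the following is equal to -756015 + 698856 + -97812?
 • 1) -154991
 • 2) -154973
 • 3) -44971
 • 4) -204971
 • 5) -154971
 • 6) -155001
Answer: 5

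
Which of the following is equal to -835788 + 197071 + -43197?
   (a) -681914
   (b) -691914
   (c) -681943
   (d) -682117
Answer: a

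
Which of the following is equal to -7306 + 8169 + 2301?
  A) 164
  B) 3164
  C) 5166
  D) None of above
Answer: B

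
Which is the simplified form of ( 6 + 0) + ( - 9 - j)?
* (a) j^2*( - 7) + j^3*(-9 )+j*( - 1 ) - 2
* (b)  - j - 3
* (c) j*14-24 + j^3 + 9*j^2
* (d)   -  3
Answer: b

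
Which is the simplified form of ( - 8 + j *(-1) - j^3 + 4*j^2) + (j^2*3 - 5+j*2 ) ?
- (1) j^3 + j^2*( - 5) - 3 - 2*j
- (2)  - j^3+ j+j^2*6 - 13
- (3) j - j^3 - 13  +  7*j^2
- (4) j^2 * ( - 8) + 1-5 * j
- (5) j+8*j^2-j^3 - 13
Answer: 3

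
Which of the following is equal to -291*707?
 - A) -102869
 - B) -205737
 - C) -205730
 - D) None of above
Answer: B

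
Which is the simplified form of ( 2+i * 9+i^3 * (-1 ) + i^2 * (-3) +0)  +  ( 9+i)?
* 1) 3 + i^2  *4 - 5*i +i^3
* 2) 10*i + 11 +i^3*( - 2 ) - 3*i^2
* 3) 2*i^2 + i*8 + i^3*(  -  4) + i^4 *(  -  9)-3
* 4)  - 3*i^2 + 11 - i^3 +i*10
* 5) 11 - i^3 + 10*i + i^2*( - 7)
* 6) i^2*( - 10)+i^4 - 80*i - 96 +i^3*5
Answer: 4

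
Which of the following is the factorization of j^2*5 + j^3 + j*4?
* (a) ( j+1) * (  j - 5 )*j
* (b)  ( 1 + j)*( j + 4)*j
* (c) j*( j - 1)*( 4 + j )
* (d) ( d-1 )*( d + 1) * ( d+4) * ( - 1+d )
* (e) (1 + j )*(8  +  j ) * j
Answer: b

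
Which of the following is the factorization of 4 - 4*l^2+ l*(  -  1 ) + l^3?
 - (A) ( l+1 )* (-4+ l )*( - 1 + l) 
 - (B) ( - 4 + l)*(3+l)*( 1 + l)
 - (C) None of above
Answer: A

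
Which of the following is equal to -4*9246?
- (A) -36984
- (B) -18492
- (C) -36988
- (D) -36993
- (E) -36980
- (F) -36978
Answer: A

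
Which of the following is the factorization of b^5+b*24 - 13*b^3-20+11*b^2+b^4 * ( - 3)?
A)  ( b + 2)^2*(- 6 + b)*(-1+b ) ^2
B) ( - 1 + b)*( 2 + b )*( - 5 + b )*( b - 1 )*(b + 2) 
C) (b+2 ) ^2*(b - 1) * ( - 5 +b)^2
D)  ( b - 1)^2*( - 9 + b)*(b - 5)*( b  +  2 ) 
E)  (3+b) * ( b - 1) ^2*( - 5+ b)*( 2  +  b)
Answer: B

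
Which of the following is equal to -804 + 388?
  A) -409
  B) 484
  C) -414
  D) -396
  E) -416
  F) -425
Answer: E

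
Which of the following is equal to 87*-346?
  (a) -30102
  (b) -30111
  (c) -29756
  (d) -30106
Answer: a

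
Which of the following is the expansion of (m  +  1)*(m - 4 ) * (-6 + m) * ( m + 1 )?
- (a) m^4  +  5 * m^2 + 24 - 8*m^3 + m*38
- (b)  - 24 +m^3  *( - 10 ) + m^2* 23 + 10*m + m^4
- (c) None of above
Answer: a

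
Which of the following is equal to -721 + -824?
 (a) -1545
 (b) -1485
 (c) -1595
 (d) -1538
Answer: a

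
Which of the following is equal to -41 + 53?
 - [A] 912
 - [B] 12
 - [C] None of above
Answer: B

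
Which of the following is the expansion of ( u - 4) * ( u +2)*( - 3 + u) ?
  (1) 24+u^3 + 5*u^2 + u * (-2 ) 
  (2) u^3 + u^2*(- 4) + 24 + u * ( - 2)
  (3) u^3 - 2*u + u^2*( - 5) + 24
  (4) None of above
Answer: 3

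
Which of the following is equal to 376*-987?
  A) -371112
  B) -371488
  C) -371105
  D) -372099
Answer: A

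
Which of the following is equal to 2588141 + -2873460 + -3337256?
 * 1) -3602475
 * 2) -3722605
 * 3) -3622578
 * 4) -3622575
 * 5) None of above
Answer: 4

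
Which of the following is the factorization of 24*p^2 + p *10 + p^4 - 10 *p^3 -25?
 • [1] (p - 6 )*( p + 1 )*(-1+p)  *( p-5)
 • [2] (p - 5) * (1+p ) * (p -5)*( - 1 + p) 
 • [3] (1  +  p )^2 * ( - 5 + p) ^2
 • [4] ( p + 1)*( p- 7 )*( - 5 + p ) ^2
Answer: 2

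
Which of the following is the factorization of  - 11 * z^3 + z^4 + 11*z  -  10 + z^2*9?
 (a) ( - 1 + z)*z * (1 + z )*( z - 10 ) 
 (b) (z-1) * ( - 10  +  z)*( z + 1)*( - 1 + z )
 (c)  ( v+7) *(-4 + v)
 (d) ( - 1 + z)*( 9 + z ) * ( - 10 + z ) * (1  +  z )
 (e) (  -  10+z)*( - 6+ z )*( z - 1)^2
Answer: b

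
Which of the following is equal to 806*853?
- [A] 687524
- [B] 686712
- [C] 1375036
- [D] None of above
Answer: D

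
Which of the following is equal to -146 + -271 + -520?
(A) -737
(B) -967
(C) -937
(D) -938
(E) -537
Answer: C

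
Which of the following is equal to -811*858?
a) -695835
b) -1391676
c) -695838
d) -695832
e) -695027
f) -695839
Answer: c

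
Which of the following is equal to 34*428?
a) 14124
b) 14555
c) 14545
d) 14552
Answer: d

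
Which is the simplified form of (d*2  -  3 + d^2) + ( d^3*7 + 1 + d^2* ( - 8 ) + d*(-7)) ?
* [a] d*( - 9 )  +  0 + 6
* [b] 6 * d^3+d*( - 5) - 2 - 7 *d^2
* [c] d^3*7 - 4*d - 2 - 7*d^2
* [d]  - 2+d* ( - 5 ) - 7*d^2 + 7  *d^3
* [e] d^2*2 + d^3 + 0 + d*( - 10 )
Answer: d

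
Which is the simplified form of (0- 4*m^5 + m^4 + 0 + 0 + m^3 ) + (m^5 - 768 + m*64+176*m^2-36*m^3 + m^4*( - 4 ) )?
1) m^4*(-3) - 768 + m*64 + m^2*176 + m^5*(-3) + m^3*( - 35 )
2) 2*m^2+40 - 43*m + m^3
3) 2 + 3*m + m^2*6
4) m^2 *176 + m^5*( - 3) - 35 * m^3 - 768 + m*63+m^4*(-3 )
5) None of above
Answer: 1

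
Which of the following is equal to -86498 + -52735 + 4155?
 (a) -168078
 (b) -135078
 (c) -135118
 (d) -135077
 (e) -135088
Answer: b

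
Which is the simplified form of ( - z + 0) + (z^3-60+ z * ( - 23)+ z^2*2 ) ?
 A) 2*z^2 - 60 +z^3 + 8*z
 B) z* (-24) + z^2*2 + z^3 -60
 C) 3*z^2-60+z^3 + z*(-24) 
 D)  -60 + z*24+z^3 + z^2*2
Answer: B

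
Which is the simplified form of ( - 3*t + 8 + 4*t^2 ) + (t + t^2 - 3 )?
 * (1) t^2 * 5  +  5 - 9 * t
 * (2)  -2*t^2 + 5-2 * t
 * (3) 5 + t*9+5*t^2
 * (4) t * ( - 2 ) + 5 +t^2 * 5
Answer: 4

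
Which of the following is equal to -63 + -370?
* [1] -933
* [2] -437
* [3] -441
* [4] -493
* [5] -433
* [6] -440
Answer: 5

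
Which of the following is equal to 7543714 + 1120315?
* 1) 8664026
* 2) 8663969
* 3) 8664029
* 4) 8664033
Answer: 3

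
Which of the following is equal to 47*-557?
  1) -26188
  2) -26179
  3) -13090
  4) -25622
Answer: 2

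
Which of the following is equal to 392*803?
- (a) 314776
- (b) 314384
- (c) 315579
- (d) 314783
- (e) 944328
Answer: a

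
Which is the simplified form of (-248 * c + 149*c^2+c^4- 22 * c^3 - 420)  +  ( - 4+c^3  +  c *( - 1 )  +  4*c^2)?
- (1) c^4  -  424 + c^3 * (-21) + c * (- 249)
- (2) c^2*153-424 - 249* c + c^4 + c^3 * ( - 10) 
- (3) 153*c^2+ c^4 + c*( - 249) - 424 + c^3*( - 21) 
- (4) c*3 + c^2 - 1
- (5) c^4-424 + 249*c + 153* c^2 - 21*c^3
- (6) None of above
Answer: 3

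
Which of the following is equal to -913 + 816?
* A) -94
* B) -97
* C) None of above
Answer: B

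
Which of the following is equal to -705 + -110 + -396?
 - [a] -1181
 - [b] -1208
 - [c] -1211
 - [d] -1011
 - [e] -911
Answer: c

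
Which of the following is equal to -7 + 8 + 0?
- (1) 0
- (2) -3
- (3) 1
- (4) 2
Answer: 3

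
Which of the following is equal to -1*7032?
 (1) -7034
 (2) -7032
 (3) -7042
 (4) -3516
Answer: 2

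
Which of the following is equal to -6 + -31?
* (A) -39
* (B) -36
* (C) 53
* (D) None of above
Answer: D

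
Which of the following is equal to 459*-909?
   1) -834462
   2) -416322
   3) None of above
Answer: 3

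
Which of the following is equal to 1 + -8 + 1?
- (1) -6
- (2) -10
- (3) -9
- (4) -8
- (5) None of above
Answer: 1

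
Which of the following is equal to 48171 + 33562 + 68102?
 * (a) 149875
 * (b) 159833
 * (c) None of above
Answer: c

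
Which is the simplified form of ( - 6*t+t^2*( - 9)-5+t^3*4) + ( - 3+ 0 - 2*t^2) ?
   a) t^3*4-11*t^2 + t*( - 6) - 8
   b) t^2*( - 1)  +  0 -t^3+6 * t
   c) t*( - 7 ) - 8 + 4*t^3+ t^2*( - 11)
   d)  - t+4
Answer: a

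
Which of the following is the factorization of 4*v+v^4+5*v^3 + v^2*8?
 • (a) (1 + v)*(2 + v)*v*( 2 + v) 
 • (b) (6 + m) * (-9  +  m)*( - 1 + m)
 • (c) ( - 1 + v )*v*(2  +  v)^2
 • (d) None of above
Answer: a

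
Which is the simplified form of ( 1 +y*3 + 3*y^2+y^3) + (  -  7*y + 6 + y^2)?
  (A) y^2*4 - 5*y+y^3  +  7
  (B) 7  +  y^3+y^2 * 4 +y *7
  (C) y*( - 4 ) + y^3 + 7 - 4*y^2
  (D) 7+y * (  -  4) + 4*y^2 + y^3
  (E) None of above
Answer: D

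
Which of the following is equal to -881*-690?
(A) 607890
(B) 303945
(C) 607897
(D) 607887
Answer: A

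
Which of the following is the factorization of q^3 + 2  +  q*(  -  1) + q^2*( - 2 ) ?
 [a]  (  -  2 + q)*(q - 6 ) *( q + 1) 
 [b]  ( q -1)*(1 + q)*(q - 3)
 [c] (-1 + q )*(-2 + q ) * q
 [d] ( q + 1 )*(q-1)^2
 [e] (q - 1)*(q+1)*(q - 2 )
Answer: e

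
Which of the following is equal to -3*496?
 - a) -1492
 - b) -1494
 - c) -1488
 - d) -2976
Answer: c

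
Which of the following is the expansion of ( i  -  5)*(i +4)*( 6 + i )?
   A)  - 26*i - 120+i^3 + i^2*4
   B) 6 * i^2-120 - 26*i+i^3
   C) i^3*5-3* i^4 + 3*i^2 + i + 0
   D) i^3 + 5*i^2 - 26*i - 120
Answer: D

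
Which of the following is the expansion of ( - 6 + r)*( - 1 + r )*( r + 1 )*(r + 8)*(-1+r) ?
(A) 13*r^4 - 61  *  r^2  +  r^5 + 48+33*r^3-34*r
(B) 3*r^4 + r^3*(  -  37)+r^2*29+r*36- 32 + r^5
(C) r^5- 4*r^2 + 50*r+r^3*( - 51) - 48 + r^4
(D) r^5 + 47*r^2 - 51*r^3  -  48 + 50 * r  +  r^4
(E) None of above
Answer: D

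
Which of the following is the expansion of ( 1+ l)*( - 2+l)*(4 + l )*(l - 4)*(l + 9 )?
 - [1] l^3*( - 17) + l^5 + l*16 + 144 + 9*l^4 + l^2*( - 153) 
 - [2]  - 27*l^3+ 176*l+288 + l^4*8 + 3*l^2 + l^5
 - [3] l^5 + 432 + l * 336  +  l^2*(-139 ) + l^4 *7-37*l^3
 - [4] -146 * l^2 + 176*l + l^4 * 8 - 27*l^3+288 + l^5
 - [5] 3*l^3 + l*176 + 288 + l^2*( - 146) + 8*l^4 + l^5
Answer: 4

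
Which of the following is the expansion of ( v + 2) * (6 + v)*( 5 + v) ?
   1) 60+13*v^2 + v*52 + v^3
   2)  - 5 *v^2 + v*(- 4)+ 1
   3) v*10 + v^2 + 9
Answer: 1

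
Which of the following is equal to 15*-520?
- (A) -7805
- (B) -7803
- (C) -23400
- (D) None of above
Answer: D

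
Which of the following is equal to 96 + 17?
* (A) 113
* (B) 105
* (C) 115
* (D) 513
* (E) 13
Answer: A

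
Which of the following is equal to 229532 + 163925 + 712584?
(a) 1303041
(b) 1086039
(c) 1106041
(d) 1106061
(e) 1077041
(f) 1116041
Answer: c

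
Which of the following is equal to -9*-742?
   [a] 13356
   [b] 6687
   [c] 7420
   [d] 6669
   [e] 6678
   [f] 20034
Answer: e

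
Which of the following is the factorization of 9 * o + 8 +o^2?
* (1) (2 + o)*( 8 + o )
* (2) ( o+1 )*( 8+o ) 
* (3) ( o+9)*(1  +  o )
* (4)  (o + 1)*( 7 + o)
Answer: 2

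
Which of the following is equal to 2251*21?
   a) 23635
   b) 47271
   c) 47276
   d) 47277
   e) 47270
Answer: b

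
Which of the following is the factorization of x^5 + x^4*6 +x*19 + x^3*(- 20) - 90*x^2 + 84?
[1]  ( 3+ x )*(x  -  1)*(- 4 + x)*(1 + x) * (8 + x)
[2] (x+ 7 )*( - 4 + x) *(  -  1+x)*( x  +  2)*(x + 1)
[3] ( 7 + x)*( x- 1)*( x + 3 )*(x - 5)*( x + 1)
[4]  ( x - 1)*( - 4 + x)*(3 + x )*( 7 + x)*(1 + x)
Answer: 4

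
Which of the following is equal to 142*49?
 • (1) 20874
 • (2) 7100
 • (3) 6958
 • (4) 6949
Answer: 3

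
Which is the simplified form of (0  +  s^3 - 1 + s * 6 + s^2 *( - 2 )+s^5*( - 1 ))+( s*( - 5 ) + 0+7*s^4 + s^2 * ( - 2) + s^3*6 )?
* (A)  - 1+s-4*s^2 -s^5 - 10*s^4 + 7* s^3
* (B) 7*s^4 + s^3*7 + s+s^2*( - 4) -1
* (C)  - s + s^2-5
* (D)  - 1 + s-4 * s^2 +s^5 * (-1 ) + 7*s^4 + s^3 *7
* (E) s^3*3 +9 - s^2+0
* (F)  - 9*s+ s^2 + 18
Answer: D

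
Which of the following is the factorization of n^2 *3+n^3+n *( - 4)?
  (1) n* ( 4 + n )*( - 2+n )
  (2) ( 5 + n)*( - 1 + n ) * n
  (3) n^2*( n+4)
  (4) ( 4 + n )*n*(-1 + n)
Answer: 4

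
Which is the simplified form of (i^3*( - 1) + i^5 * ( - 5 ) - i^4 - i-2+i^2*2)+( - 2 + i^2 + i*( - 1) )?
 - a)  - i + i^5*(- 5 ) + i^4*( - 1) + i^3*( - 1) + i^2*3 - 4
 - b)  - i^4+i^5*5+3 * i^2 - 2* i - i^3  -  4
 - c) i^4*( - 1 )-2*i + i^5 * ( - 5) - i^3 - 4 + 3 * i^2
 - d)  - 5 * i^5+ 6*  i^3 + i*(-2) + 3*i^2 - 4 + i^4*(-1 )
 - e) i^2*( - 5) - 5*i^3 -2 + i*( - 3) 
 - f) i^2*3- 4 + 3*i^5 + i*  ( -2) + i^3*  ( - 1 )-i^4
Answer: c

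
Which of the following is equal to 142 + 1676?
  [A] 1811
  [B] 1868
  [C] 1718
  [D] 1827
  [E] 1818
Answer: E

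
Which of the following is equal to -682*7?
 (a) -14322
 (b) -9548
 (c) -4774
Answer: c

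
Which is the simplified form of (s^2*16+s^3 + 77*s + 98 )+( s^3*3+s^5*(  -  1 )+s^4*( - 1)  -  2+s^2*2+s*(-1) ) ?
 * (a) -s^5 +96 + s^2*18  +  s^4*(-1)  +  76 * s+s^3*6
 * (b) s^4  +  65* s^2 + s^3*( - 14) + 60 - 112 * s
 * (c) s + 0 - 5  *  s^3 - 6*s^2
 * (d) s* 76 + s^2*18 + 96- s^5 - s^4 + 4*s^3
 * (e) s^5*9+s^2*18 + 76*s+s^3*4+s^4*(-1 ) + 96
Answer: d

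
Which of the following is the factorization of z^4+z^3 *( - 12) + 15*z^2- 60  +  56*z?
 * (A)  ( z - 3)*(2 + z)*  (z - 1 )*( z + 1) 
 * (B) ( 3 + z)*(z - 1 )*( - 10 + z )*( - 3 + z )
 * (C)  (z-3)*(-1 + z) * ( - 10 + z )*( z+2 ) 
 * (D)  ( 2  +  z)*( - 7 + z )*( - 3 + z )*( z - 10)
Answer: C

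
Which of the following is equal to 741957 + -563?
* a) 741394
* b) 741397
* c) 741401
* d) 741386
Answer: a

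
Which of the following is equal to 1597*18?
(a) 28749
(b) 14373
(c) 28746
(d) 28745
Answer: c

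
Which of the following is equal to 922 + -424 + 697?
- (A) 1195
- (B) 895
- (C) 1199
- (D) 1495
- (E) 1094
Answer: A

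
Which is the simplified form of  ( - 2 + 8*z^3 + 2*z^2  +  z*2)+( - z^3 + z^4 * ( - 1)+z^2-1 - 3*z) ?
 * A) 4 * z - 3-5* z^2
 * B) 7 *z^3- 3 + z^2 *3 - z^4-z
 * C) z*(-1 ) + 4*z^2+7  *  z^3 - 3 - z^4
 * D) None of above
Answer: B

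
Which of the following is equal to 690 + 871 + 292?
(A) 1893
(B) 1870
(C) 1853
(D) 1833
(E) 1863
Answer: C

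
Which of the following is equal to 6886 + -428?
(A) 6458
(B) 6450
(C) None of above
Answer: A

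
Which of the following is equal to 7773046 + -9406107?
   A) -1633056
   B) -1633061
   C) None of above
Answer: B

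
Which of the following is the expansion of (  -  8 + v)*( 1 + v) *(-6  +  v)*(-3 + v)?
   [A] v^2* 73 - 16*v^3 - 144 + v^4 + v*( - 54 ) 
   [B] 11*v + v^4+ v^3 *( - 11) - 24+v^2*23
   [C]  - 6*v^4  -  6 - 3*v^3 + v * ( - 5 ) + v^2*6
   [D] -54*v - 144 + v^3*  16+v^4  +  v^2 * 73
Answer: A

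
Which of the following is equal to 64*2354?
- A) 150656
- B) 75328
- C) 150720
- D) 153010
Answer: A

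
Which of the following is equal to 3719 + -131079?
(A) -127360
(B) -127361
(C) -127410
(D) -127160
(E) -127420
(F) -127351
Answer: A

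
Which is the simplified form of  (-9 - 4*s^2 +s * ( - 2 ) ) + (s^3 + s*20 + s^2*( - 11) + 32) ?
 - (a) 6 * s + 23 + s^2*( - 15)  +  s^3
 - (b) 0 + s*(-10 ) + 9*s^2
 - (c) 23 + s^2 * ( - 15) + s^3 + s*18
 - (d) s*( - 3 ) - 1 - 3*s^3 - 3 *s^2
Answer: c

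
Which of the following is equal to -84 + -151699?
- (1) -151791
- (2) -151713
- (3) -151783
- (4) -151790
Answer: 3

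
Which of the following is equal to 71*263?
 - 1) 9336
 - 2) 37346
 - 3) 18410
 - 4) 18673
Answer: 4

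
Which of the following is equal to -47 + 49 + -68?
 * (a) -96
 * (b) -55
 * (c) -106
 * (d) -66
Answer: d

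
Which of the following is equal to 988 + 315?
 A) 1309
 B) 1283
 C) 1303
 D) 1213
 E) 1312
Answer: C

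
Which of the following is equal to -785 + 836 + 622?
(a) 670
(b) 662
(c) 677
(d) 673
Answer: d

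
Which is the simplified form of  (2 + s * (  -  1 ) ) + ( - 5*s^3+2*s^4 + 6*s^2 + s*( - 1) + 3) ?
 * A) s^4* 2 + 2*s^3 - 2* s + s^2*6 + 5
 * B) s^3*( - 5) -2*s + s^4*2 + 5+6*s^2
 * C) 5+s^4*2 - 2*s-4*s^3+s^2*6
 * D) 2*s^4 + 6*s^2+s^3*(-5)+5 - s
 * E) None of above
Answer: B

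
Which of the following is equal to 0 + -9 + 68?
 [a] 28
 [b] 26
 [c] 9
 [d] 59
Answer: d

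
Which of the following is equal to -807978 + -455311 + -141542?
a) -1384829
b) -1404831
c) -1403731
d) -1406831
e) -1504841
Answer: b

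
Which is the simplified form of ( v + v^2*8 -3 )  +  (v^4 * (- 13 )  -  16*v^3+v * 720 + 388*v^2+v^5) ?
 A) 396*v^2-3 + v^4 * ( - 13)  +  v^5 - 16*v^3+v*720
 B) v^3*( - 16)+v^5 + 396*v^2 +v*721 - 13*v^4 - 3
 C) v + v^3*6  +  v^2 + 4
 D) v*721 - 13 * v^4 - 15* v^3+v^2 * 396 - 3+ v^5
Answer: B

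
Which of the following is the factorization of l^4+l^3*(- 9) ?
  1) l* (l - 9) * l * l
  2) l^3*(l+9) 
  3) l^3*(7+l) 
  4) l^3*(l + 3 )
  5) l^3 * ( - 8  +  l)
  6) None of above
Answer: 1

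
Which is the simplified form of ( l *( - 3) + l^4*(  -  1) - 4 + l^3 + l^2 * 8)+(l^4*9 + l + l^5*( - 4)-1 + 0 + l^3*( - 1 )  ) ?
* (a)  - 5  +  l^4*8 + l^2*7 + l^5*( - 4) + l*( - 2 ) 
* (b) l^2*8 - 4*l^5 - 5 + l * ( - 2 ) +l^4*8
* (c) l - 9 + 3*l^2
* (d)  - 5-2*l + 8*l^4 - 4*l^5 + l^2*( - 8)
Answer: b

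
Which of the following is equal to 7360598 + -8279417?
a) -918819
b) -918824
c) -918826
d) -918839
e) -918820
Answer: a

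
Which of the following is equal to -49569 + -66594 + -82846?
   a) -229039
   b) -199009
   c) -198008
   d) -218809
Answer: b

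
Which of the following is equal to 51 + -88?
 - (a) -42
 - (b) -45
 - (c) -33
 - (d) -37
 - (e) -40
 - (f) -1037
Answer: d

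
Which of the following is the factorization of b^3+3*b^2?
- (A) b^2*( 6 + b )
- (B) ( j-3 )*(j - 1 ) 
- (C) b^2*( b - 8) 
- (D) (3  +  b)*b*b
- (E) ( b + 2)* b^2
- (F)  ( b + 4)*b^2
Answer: D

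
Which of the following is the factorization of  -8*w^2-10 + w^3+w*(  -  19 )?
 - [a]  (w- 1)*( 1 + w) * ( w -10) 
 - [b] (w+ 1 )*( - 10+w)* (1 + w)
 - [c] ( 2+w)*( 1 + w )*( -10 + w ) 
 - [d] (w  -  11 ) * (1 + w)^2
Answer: b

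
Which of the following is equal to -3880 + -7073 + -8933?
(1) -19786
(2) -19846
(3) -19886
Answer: 3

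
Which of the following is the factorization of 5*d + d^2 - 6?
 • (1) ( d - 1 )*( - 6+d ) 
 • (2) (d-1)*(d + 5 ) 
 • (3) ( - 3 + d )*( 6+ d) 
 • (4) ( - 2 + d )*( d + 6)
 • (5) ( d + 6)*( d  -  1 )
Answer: 5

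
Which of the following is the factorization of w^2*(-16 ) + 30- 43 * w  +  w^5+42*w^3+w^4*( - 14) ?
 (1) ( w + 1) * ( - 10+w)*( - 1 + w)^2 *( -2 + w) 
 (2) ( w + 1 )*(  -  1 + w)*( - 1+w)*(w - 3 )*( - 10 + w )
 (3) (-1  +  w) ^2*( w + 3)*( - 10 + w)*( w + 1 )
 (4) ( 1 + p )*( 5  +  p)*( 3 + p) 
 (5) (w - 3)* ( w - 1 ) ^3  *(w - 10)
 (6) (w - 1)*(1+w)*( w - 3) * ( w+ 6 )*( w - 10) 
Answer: 2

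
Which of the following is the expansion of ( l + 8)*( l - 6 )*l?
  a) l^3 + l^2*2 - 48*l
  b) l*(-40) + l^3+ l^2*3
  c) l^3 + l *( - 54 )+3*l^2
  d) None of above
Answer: a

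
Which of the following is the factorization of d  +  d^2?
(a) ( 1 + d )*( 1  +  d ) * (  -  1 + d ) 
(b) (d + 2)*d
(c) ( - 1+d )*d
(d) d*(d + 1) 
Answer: d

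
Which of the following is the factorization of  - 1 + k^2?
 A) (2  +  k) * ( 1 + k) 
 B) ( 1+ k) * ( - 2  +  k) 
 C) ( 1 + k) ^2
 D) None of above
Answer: D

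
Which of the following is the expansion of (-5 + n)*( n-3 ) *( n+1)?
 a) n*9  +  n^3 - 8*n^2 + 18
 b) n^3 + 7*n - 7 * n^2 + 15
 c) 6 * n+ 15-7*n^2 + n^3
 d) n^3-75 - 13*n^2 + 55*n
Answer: b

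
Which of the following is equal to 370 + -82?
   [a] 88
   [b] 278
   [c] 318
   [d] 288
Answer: d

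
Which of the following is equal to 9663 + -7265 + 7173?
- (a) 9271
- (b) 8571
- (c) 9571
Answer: c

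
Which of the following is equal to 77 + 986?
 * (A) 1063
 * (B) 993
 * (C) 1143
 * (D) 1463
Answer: A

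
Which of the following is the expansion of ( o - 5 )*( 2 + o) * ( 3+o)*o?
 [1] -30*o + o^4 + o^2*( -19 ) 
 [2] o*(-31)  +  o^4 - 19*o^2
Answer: 1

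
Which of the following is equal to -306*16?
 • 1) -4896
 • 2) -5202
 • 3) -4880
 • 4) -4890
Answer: 1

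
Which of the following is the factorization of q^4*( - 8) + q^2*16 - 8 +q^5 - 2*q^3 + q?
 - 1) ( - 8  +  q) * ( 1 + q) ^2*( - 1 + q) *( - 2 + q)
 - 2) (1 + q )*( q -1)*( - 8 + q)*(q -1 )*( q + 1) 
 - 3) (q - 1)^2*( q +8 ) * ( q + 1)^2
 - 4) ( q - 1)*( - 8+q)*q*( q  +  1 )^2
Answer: 2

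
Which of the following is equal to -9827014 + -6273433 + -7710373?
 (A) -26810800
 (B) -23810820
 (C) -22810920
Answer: B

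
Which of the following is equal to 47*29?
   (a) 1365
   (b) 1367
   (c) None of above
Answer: c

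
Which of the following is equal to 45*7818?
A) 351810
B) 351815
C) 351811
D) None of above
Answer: A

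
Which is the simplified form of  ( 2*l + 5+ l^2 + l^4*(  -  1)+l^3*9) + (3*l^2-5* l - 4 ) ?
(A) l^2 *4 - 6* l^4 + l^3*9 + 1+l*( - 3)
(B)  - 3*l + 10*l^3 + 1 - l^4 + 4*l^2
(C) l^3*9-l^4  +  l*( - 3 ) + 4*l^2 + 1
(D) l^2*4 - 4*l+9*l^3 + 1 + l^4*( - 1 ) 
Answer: C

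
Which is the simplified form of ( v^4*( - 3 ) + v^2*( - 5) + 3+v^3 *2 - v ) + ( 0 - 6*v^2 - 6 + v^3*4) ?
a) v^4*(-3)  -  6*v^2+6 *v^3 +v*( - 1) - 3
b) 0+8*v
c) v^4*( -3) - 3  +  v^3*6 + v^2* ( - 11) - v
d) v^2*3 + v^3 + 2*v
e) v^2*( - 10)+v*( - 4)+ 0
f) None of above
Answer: c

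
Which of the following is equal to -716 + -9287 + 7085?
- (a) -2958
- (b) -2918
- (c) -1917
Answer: b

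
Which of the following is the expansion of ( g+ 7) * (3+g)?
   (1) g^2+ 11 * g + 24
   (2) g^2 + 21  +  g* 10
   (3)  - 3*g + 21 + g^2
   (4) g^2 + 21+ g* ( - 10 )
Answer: 2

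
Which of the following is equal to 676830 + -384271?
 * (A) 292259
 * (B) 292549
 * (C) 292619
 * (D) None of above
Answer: D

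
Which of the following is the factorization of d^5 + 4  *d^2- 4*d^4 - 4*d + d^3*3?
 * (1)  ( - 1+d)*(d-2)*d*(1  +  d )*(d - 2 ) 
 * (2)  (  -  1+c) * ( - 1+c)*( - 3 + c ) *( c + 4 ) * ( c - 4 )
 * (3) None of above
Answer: 1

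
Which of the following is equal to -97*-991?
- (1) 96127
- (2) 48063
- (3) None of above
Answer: 1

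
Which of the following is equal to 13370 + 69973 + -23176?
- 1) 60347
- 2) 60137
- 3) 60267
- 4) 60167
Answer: 4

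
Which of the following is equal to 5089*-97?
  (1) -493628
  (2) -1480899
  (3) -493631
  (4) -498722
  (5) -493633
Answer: 5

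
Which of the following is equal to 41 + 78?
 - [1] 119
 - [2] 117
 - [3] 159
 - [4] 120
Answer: 1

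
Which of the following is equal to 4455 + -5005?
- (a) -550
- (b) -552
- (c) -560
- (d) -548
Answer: a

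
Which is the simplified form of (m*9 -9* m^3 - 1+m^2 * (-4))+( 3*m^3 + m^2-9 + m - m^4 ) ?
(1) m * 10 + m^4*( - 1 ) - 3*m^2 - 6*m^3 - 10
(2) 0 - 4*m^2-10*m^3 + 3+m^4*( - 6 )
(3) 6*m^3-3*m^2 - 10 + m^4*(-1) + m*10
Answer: 1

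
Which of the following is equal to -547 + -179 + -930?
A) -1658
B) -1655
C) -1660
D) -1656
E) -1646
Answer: D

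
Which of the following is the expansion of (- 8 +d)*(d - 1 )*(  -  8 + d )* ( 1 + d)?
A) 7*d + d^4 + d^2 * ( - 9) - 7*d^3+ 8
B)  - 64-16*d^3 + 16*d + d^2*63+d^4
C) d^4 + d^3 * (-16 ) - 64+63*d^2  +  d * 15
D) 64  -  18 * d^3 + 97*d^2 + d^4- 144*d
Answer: B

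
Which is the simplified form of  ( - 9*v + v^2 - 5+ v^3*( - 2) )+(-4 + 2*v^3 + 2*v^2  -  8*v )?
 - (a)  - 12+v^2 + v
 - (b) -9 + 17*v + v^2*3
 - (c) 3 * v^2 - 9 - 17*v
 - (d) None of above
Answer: c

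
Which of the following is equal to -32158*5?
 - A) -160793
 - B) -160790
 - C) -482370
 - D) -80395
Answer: B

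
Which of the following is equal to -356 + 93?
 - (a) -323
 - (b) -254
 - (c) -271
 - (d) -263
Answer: d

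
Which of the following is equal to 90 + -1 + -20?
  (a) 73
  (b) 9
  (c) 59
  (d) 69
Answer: d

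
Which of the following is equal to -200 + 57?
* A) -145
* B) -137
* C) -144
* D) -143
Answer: D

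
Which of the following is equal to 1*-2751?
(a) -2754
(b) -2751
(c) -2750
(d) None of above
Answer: b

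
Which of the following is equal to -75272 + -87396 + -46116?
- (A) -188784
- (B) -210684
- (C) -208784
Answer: C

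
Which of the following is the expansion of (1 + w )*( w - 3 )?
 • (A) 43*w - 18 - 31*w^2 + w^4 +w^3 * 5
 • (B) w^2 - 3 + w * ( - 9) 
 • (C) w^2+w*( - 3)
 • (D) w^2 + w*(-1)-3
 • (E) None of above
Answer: E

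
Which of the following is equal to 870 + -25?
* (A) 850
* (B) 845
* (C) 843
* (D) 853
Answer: B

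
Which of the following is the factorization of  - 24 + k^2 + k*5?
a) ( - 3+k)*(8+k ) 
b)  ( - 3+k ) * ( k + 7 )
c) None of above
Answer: a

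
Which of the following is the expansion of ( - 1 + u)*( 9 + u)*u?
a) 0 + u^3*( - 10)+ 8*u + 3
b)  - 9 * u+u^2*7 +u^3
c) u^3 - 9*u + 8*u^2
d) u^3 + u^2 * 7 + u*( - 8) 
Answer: c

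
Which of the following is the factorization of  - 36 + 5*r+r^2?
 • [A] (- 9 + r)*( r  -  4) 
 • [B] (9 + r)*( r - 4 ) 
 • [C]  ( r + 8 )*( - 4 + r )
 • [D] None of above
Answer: B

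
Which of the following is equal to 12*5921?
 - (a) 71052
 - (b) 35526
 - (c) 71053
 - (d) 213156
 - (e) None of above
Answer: a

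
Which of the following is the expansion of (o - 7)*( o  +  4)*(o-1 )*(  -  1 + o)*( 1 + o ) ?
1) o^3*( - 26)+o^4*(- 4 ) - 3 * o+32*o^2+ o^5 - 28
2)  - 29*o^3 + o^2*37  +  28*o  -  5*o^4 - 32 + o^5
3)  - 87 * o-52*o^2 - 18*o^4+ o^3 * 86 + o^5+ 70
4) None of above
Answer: 4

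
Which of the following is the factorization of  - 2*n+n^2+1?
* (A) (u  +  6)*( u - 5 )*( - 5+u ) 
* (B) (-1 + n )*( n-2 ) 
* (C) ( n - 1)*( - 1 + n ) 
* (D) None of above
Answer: C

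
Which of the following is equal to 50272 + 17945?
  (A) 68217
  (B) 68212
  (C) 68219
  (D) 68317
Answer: A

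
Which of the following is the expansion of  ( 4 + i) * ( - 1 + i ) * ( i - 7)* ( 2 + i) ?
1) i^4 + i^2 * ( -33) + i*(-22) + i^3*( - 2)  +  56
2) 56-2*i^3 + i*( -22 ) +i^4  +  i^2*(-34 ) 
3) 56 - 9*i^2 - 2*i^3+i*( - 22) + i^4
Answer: 1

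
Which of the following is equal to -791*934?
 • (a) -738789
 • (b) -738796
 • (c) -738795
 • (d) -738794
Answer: d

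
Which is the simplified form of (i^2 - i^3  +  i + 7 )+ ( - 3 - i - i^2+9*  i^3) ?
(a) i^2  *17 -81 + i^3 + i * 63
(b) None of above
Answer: b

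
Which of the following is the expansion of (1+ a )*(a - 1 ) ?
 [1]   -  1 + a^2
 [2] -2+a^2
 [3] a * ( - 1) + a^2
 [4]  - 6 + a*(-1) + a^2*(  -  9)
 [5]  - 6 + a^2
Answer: 1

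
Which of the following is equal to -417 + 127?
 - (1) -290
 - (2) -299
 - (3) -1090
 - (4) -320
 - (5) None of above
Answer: 1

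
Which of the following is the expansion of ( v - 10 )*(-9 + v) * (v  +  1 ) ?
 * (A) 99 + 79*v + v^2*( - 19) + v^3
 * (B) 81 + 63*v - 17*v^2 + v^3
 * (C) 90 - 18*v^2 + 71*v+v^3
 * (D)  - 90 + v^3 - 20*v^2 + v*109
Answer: C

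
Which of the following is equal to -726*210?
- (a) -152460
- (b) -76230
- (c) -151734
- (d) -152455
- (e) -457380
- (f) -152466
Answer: a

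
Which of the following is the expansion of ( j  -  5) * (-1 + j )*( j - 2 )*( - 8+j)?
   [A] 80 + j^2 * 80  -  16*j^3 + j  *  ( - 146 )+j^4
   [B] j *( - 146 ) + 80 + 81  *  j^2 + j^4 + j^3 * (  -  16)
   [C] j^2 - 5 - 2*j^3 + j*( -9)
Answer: B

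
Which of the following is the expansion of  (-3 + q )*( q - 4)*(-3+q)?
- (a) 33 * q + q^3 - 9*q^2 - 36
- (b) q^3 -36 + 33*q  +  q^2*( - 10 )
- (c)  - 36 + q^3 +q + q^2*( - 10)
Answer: b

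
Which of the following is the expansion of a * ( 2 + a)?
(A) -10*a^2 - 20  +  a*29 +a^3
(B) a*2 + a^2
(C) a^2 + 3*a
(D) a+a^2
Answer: B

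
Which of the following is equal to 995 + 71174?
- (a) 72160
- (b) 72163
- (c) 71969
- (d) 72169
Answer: d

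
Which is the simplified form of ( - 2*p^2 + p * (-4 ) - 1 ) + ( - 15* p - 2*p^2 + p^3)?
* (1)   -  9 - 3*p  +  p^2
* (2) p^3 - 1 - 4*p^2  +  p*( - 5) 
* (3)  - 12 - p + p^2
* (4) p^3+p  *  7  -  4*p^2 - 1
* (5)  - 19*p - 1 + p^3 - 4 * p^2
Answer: 5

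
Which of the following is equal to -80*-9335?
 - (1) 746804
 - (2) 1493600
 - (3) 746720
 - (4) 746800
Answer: 4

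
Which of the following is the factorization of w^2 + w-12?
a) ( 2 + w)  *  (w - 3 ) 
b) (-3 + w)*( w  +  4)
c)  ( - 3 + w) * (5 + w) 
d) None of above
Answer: b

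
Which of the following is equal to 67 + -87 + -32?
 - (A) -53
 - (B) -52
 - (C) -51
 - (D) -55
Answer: B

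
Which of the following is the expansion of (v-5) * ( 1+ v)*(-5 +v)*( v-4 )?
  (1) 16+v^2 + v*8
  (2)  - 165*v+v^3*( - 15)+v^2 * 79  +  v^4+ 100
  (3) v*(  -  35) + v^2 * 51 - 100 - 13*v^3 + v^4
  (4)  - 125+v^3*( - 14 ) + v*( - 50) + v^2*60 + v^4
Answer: 3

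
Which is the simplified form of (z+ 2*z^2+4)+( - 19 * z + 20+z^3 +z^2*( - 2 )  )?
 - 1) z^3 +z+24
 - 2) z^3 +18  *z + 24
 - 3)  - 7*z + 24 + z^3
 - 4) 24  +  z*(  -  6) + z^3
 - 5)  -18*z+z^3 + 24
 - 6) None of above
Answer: 5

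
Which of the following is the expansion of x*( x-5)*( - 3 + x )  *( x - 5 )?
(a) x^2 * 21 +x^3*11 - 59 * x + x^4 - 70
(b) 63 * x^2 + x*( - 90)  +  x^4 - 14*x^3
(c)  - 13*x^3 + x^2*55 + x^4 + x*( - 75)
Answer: c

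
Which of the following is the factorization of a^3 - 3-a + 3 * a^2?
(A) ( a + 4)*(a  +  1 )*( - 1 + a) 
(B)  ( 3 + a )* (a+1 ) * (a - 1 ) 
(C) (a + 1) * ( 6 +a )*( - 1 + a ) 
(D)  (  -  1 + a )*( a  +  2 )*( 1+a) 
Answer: B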